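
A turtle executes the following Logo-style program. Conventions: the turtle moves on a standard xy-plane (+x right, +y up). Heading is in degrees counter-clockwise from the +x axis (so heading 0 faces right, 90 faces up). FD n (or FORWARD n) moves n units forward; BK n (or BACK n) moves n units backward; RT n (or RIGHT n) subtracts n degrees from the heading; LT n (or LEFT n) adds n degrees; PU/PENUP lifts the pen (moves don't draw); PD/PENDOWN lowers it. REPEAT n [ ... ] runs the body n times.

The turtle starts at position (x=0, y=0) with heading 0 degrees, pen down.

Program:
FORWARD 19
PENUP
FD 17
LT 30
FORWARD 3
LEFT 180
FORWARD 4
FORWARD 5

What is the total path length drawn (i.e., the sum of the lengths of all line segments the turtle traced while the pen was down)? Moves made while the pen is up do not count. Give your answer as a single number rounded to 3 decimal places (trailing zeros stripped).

Executing turtle program step by step:
Start: pos=(0,0), heading=0, pen down
FD 19: (0,0) -> (19,0) [heading=0, draw]
PU: pen up
FD 17: (19,0) -> (36,0) [heading=0, move]
LT 30: heading 0 -> 30
FD 3: (36,0) -> (38.598,1.5) [heading=30, move]
LT 180: heading 30 -> 210
FD 4: (38.598,1.5) -> (35.134,-0.5) [heading=210, move]
FD 5: (35.134,-0.5) -> (30.804,-3) [heading=210, move]
Final: pos=(30.804,-3), heading=210, 1 segment(s) drawn

Segment lengths:
  seg 1: (0,0) -> (19,0), length = 19
Total = 19

Answer: 19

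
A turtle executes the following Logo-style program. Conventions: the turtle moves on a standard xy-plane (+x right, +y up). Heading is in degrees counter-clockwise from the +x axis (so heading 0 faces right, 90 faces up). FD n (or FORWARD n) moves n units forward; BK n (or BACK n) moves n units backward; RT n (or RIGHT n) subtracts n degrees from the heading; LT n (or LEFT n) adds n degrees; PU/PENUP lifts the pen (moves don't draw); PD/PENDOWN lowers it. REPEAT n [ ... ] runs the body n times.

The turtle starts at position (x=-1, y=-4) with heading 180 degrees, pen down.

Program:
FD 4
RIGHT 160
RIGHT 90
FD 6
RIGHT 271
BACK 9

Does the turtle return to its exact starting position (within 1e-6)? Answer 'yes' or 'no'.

Executing turtle program step by step:
Start: pos=(-1,-4), heading=180, pen down
FD 4: (-1,-4) -> (-5,-4) [heading=180, draw]
RT 160: heading 180 -> 20
RT 90: heading 20 -> 290
FD 6: (-5,-4) -> (-2.948,-9.638) [heading=290, draw]
RT 271: heading 290 -> 19
BK 9: (-2.948,-9.638) -> (-11.458,-12.568) [heading=19, draw]
Final: pos=(-11.458,-12.568), heading=19, 3 segment(s) drawn

Start position: (-1, -4)
Final position: (-11.458, -12.568)
Distance = 13.519; >= 1e-6 -> NOT closed

Answer: no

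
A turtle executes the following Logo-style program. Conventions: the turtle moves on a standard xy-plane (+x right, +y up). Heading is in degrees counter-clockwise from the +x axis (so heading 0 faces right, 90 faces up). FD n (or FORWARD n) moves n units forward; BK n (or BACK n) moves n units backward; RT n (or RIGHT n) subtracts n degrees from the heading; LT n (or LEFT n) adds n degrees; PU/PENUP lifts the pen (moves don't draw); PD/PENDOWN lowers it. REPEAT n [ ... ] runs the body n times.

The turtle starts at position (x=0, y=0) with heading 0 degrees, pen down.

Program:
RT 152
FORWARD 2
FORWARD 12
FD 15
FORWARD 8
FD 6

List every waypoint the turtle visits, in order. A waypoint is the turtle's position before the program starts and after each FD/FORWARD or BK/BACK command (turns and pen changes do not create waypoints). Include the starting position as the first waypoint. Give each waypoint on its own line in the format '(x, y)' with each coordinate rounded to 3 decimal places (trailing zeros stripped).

Answer: (0, 0)
(-1.766, -0.939)
(-12.361, -6.573)
(-25.605, -13.615)
(-32.669, -17.37)
(-37.967, -20.187)

Derivation:
Executing turtle program step by step:
Start: pos=(0,0), heading=0, pen down
RT 152: heading 0 -> 208
FD 2: (0,0) -> (-1.766,-0.939) [heading=208, draw]
FD 12: (-1.766,-0.939) -> (-12.361,-6.573) [heading=208, draw]
FD 15: (-12.361,-6.573) -> (-25.605,-13.615) [heading=208, draw]
FD 8: (-25.605,-13.615) -> (-32.669,-17.37) [heading=208, draw]
FD 6: (-32.669,-17.37) -> (-37.967,-20.187) [heading=208, draw]
Final: pos=(-37.967,-20.187), heading=208, 5 segment(s) drawn
Waypoints (6 total):
(0, 0)
(-1.766, -0.939)
(-12.361, -6.573)
(-25.605, -13.615)
(-32.669, -17.37)
(-37.967, -20.187)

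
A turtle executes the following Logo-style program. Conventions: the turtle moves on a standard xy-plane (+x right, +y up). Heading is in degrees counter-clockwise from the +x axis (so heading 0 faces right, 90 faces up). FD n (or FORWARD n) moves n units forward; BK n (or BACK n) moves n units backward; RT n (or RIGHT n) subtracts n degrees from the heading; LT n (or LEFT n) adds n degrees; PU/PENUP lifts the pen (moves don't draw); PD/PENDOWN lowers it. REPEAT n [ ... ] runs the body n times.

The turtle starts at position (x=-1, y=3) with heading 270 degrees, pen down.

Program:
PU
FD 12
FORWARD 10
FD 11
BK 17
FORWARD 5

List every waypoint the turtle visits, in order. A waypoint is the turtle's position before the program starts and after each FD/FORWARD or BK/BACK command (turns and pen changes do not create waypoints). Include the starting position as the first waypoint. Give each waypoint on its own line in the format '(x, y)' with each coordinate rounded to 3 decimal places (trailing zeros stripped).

Executing turtle program step by step:
Start: pos=(-1,3), heading=270, pen down
PU: pen up
FD 12: (-1,3) -> (-1,-9) [heading=270, move]
FD 10: (-1,-9) -> (-1,-19) [heading=270, move]
FD 11: (-1,-19) -> (-1,-30) [heading=270, move]
BK 17: (-1,-30) -> (-1,-13) [heading=270, move]
FD 5: (-1,-13) -> (-1,-18) [heading=270, move]
Final: pos=(-1,-18), heading=270, 0 segment(s) drawn
Waypoints (6 total):
(-1, 3)
(-1, -9)
(-1, -19)
(-1, -30)
(-1, -13)
(-1, -18)

Answer: (-1, 3)
(-1, -9)
(-1, -19)
(-1, -30)
(-1, -13)
(-1, -18)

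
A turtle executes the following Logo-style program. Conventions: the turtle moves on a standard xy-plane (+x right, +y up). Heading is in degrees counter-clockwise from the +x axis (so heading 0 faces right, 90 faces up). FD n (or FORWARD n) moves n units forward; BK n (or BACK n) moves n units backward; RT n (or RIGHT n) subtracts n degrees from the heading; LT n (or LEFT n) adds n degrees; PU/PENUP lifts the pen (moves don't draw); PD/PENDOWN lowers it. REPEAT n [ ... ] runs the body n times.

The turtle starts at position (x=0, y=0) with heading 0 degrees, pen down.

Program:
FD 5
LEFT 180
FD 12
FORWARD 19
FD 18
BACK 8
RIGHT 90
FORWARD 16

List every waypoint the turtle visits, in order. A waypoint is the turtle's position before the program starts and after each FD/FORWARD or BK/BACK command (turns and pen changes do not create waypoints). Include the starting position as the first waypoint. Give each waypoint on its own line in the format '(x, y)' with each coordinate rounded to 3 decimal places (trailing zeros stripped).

Executing turtle program step by step:
Start: pos=(0,0), heading=0, pen down
FD 5: (0,0) -> (5,0) [heading=0, draw]
LT 180: heading 0 -> 180
FD 12: (5,0) -> (-7,0) [heading=180, draw]
FD 19: (-7,0) -> (-26,0) [heading=180, draw]
FD 18: (-26,0) -> (-44,0) [heading=180, draw]
BK 8: (-44,0) -> (-36,0) [heading=180, draw]
RT 90: heading 180 -> 90
FD 16: (-36,0) -> (-36,16) [heading=90, draw]
Final: pos=(-36,16), heading=90, 6 segment(s) drawn
Waypoints (7 total):
(0, 0)
(5, 0)
(-7, 0)
(-26, 0)
(-44, 0)
(-36, 0)
(-36, 16)

Answer: (0, 0)
(5, 0)
(-7, 0)
(-26, 0)
(-44, 0)
(-36, 0)
(-36, 16)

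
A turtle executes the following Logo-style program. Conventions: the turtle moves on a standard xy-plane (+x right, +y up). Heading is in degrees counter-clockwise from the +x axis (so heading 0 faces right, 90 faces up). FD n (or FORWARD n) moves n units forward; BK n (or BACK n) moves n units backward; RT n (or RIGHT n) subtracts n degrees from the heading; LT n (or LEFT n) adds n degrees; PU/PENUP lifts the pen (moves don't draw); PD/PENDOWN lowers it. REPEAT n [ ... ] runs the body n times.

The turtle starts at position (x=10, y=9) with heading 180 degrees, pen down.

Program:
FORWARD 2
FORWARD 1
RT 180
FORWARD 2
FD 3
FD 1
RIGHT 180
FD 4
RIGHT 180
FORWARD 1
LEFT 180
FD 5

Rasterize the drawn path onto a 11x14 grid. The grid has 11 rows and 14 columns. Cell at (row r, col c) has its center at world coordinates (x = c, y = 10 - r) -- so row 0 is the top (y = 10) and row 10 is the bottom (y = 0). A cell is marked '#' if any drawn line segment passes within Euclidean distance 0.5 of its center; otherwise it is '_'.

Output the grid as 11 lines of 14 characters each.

Answer: ______________
_____#########
______________
______________
______________
______________
______________
______________
______________
______________
______________

Derivation:
Segment 0: (10,9) -> (8,9)
Segment 1: (8,9) -> (7,9)
Segment 2: (7,9) -> (9,9)
Segment 3: (9,9) -> (12,9)
Segment 4: (12,9) -> (13,9)
Segment 5: (13,9) -> (9,9)
Segment 6: (9,9) -> (10,9)
Segment 7: (10,9) -> (5,9)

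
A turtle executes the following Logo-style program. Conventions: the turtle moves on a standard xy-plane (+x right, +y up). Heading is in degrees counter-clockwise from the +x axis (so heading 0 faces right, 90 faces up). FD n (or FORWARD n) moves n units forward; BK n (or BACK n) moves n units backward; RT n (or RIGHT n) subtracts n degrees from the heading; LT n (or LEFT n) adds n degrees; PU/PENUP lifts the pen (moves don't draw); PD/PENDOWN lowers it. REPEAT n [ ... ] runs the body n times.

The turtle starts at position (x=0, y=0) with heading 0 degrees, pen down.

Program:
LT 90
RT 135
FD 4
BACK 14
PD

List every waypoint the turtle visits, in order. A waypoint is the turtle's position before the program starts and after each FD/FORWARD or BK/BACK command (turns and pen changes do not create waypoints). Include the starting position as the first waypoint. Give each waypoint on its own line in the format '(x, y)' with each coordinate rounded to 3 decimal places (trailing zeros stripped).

Answer: (0, 0)
(2.828, -2.828)
(-7.071, 7.071)

Derivation:
Executing turtle program step by step:
Start: pos=(0,0), heading=0, pen down
LT 90: heading 0 -> 90
RT 135: heading 90 -> 315
FD 4: (0,0) -> (2.828,-2.828) [heading=315, draw]
BK 14: (2.828,-2.828) -> (-7.071,7.071) [heading=315, draw]
PD: pen down
Final: pos=(-7.071,7.071), heading=315, 2 segment(s) drawn
Waypoints (3 total):
(0, 0)
(2.828, -2.828)
(-7.071, 7.071)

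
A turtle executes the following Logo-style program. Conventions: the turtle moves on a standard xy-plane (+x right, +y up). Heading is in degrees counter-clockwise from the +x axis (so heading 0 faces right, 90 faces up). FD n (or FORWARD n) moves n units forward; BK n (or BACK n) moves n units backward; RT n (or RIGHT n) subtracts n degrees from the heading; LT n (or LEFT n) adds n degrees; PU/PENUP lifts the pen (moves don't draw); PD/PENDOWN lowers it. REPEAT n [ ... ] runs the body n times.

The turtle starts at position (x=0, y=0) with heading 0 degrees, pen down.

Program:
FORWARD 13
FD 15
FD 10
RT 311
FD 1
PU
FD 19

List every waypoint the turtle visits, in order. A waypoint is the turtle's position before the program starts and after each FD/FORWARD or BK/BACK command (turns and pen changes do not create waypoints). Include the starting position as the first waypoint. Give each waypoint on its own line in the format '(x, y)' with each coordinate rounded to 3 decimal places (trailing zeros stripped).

Executing turtle program step by step:
Start: pos=(0,0), heading=0, pen down
FD 13: (0,0) -> (13,0) [heading=0, draw]
FD 15: (13,0) -> (28,0) [heading=0, draw]
FD 10: (28,0) -> (38,0) [heading=0, draw]
RT 311: heading 0 -> 49
FD 1: (38,0) -> (38.656,0.755) [heading=49, draw]
PU: pen up
FD 19: (38.656,0.755) -> (51.121,15.094) [heading=49, move]
Final: pos=(51.121,15.094), heading=49, 4 segment(s) drawn
Waypoints (6 total):
(0, 0)
(13, 0)
(28, 0)
(38, 0)
(38.656, 0.755)
(51.121, 15.094)

Answer: (0, 0)
(13, 0)
(28, 0)
(38, 0)
(38.656, 0.755)
(51.121, 15.094)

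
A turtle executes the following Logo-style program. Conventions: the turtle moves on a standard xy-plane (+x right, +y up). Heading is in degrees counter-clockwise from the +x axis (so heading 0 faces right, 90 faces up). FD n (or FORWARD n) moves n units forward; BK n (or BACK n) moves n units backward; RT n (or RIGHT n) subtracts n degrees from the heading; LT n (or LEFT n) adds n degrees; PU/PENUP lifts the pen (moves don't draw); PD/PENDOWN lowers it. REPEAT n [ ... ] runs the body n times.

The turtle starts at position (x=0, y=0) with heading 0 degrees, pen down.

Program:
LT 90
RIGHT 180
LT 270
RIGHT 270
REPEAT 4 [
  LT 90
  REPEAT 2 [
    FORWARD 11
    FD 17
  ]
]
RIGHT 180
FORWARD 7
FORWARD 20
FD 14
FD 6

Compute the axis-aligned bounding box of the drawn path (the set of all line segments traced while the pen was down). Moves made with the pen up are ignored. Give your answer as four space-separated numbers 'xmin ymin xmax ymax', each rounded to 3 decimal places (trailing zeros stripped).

Executing turtle program step by step:
Start: pos=(0,0), heading=0, pen down
LT 90: heading 0 -> 90
RT 180: heading 90 -> 270
LT 270: heading 270 -> 180
RT 270: heading 180 -> 270
REPEAT 4 [
  -- iteration 1/4 --
  LT 90: heading 270 -> 0
  REPEAT 2 [
    -- iteration 1/2 --
    FD 11: (0,0) -> (11,0) [heading=0, draw]
    FD 17: (11,0) -> (28,0) [heading=0, draw]
    -- iteration 2/2 --
    FD 11: (28,0) -> (39,0) [heading=0, draw]
    FD 17: (39,0) -> (56,0) [heading=0, draw]
  ]
  -- iteration 2/4 --
  LT 90: heading 0 -> 90
  REPEAT 2 [
    -- iteration 1/2 --
    FD 11: (56,0) -> (56,11) [heading=90, draw]
    FD 17: (56,11) -> (56,28) [heading=90, draw]
    -- iteration 2/2 --
    FD 11: (56,28) -> (56,39) [heading=90, draw]
    FD 17: (56,39) -> (56,56) [heading=90, draw]
  ]
  -- iteration 3/4 --
  LT 90: heading 90 -> 180
  REPEAT 2 [
    -- iteration 1/2 --
    FD 11: (56,56) -> (45,56) [heading=180, draw]
    FD 17: (45,56) -> (28,56) [heading=180, draw]
    -- iteration 2/2 --
    FD 11: (28,56) -> (17,56) [heading=180, draw]
    FD 17: (17,56) -> (0,56) [heading=180, draw]
  ]
  -- iteration 4/4 --
  LT 90: heading 180 -> 270
  REPEAT 2 [
    -- iteration 1/2 --
    FD 11: (0,56) -> (0,45) [heading=270, draw]
    FD 17: (0,45) -> (0,28) [heading=270, draw]
    -- iteration 2/2 --
    FD 11: (0,28) -> (0,17) [heading=270, draw]
    FD 17: (0,17) -> (0,0) [heading=270, draw]
  ]
]
RT 180: heading 270 -> 90
FD 7: (0,0) -> (0,7) [heading=90, draw]
FD 20: (0,7) -> (0,27) [heading=90, draw]
FD 14: (0,27) -> (0,41) [heading=90, draw]
FD 6: (0,41) -> (0,47) [heading=90, draw]
Final: pos=(0,47), heading=90, 20 segment(s) drawn

Segment endpoints: x in {0, 0, 0, 0, 0, 0, 0, 0, 0, 11, 17, 28, 39, 45, 56}, y in {0, 7, 11, 17, 27, 28, 39, 41, 45, 47, 56}
xmin=0, ymin=0, xmax=56, ymax=56

Answer: 0 0 56 56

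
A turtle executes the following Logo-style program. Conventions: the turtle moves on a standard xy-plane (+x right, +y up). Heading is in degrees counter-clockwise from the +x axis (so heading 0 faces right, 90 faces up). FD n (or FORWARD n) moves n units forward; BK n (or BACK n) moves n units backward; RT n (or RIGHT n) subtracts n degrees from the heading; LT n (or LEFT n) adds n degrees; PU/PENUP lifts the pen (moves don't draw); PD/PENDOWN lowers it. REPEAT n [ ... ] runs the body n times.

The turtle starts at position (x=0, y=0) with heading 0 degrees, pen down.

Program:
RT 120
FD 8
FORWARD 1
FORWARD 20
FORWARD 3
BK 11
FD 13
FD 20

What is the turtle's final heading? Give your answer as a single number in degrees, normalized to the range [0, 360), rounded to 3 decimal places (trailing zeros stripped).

Answer: 240

Derivation:
Executing turtle program step by step:
Start: pos=(0,0), heading=0, pen down
RT 120: heading 0 -> 240
FD 8: (0,0) -> (-4,-6.928) [heading=240, draw]
FD 1: (-4,-6.928) -> (-4.5,-7.794) [heading=240, draw]
FD 20: (-4.5,-7.794) -> (-14.5,-25.115) [heading=240, draw]
FD 3: (-14.5,-25.115) -> (-16,-27.713) [heading=240, draw]
BK 11: (-16,-27.713) -> (-10.5,-18.187) [heading=240, draw]
FD 13: (-10.5,-18.187) -> (-17,-29.445) [heading=240, draw]
FD 20: (-17,-29.445) -> (-27,-46.765) [heading=240, draw]
Final: pos=(-27,-46.765), heading=240, 7 segment(s) drawn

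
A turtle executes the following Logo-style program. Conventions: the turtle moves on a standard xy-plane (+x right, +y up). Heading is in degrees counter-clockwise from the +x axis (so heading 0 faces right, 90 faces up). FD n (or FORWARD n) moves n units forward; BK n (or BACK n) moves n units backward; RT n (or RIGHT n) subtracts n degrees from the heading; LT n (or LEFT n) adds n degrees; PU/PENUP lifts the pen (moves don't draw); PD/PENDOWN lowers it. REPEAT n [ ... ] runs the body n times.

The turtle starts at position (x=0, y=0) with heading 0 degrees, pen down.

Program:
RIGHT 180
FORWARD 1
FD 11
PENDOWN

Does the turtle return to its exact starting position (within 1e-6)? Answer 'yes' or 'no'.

Answer: no

Derivation:
Executing turtle program step by step:
Start: pos=(0,0), heading=0, pen down
RT 180: heading 0 -> 180
FD 1: (0,0) -> (-1,0) [heading=180, draw]
FD 11: (-1,0) -> (-12,0) [heading=180, draw]
PD: pen down
Final: pos=(-12,0), heading=180, 2 segment(s) drawn

Start position: (0, 0)
Final position: (-12, 0)
Distance = 12; >= 1e-6 -> NOT closed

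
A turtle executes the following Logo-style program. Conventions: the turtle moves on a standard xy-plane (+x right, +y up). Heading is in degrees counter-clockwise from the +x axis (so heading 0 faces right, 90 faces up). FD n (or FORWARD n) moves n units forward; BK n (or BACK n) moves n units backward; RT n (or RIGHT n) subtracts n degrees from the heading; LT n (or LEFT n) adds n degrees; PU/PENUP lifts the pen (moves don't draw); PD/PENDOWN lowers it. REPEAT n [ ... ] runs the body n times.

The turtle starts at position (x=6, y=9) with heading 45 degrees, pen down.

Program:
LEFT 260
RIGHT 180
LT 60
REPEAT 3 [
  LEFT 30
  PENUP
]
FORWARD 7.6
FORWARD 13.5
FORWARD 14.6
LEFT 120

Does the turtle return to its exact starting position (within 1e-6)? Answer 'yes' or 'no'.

Answer: no

Derivation:
Executing turtle program step by step:
Start: pos=(6,9), heading=45, pen down
LT 260: heading 45 -> 305
RT 180: heading 305 -> 125
LT 60: heading 125 -> 185
REPEAT 3 [
  -- iteration 1/3 --
  LT 30: heading 185 -> 215
  PU: pen up
  -- iteration 2/3 --
  LT 30: heading 215 -> 245
  PU: pen up
  -- iteration 3/3 --
  LT 30: heading 245 -> 275
  PU: pen up
]
FD 7.6: (6,9) -> (6.662,1.429) [heading=275, move]
FD 13.5: (6.662,1.429) -> (7.839,-12.02) [heading=275, move]
FD 14.6: (7.839,-12.02) -> (9.111,-26.564) [heading=275, move]
LT 120: heading 275 -> 35
Final: pos=(9.111,-26.564), heading=35, 0 segment(s) drawn

Start position: (6, 9)
Final position: (9.111, -26.564)
Distance = 35.7; >= 1e-6 -> NOT closed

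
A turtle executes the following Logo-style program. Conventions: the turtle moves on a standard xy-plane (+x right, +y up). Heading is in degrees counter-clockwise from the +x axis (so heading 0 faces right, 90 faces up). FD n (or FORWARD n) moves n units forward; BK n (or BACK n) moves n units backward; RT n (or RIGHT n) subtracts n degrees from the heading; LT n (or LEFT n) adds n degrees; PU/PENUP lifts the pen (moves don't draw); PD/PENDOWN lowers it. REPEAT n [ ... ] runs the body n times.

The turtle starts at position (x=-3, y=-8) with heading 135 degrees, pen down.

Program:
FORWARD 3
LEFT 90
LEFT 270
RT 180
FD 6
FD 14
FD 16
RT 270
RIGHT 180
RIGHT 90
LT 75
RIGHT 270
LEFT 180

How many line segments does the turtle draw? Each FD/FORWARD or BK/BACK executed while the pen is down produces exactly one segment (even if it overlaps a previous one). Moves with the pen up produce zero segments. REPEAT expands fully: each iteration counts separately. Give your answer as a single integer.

Executing turtle program step by step:
Start: pos=(-3,-8), heading=135, pen down
FD 3: (-3,-8) -> (-5.121,-5.879) [heading=135, draw]
LT 90: heading 135 -> 225
LT 270: heading 225 -> 135
RT 180: heading 135 -> 315
FD 6: (-5.121,-5.879) -> (-0.879,-10.121) [heading=315, draw]
FD 14: (-0.879,-10.121) -> (9.021,-20.021) [heading=315, draw]
FD 16: (9.021,-20.021) -> (20.335,-31.335) [heading=315, draw]
RT 270: heading 315 -> 45
RT 180: heading 45 -> 225
RT 90: heading 225 -> 135
LT 75: heading 135 -> 210
RT 270: heading 210 -> 300
LT 180: heading 300 -> 120
Final: pos=(20.335,-31.335), heading=120, 4 segment(s) drawn
Segments drawn: 4

Answer: 4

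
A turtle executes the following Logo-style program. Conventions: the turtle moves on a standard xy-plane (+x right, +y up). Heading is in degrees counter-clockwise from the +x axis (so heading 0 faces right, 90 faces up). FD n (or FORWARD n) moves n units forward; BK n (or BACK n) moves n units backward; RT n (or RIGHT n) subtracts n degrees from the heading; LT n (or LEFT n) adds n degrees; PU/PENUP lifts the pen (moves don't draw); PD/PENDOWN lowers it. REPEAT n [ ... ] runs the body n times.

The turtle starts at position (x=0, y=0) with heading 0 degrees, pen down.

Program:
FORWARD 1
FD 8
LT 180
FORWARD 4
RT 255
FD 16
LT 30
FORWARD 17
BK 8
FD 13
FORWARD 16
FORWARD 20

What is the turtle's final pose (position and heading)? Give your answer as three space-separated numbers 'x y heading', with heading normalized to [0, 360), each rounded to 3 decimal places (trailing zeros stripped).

Answer: 50.153 -56.467 315

Derivation:
Executing turtle program step by step:
Start: pos=(0,0), heading=0, pen down
FD 1: (0,0) -> (1,0) [heading=0, draw]
FD 8: (1,0) -> (9,0) [heading=0, draw]
LT 180: heading 0 -> 180
FD 4: (9,0) -> (5,0) [heading=180, draw]
RT 255: heading 180 -> 285
FD 16: (5,0) -> (9.141,-15.455) [heading=285, draw]
LT 30: heading 285 -> 315
FD 17: (9.141,-15.455) -> (21.162,-27.476) [heading=315, draw]
BK 8: (21.162,-27.476) -> (15.505,-21.819) [heading=315, draw]
FD 13: (15.505,-21.819) -> (24.697,-31.011) [heading=315, draw]
FD 16: (24.697,-31.011) -> (36.011,-42.325) [heading=315, draw]
FD 20: (36.011,-42.325) -> (50.153,-56.467) [heading=315, draw]
Final: pos=(50.153,-56.467), heading=315, 9 segment(s) drawn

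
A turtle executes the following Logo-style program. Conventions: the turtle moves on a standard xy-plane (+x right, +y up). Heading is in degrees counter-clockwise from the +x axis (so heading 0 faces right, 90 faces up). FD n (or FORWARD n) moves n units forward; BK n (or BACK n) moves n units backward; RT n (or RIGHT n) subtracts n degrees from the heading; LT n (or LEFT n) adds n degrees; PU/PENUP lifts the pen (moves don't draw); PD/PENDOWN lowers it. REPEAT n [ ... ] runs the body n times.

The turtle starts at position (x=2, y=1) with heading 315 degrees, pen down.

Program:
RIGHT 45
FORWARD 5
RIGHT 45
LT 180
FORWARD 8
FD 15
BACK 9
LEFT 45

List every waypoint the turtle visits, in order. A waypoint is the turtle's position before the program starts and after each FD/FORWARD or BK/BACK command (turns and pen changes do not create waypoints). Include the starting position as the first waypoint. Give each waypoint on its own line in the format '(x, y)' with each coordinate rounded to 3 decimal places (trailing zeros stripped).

Executing turtle program step by step:
Start: pos=(2,1), heading=315, pen down
RT 45: heading 315 -> 270
FD 5: (2,1) -> (2,-4) [heading=270, draw]
RT 45: heading 270 -> 225
LT 180: heading 225 -> 45
FD 8: (2,-4) -> (7.657,1.657) [heading=45, draw]
FD 15: (7.657,1.657) -> (18.263,12.263) [heading=45, draw]
BK 9: (18.263,12.263) -> (11.899,5.899) [heading=45, draw]
LT 45: heading 45 -> 90
Final: pos=(11.899,5.899), heading=90, 4 segment(s) drawn
Waypoints (5 total):
(2, 1)
(2, -4)
(7.657, 1.657)
(18.263, 12.263)
(11.899, 5.899)

Answer: (2, 1)
(2, -4)
(7.657, 1.657)
(18.263, 12.263)
(11.899, 5.899)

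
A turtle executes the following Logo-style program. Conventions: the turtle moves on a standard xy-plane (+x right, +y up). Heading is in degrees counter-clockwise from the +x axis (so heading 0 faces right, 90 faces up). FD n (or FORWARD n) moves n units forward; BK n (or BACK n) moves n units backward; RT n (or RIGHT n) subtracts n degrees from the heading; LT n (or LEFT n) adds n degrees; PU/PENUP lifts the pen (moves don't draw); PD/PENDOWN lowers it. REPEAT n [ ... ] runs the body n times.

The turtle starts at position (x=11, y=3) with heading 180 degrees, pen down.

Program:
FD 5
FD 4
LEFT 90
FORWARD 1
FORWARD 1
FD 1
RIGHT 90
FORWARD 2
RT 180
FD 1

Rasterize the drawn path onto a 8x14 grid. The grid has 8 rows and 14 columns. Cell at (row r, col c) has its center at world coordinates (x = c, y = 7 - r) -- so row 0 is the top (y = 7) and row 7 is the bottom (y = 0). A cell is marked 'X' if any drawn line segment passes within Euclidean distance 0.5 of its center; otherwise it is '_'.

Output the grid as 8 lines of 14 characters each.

Segment 0: (11,3) -> (6,3)
Segment 1: (6,3) -> (2,3)
Segment 2: (2,3) -> (2,2)
Segment 3: (2,2) -> (2,1)
Segment 4: (2,1) -> (2,0)
Segment 5: (2,0) -> (-0,0)
Segment 6: (-0,0) -> (1,0)

Answer: ______________
______________
______________
______________
__XXXXXXXXXX__
__X___________
__X___________
XXX___________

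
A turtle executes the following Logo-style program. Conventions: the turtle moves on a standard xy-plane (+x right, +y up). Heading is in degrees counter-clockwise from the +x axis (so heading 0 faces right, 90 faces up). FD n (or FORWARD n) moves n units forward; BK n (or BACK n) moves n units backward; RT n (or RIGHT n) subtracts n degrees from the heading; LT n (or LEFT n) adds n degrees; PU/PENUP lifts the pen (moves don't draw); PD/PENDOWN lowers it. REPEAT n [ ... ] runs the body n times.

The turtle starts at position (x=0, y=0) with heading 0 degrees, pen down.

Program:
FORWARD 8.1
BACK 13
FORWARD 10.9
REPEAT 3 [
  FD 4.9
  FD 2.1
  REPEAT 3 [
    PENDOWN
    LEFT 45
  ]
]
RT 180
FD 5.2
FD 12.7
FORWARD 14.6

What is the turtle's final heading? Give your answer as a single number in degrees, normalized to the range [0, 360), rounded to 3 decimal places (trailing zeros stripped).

Executing turtle program step by step:
Start: pos=(0,0), heading=0, pen down
FD 8.1: (0,0) -> (8.1,0) [heading=0, draw]
BK 13: (8.1,0) -> (-4.9,0) [heading=0, draw]
FD 10.9: (-4.9,0) -> (6,0) [heading=0, draw]
REPEAT 3 [
  -- iteration 1/3 --
  FD 4.9: (6,0) -> (10.9,0) [heading=0, draw]
  FD 2.1: (10.9,0) -> (13,0) [heading=0, draw]
  REPEAT 3 [
    -- iteration 1/3 --
    PD: pen down
    LT 45: heading 0 -> 45
    -- iteration 2/3 --
    PD: pen down
    LT 45: heading 45 -> 90
    -- iteration 3/3 --
    PD: pen down
    LT 45: heading 90 -> 135
  ]
  -- iteration 2/3 --
  FD 4.9: (13,0) -> (9.535,3.465) [heading=135, draw]
  FD 2.1: (9.535,3.465) -> (8.05,4.95) [heading=135, draw]
  REPEAT 3 [
    -- iteration 1/3 --
    PD: pen down
    LT 45: heading 135 -> 180
    -- iteration 2/3 --
    PD: pen down
    LT 45: heading 180 -> 225
    -- iteration 3/3 --
    PD: pen down
    LT 45: heading 225 -> 270
  ]
  -- iteration 3/3 --
  FD 4.9: (8.05,4.95) -> (8.05,0.05) [heading=270, draw]
  FD 2.1: (8.05,0.05) -> (8.05,-2.05) [heading=270, draw]
  REPEAT 3 [
    -- iteration 1/3 --
    PD: pen down
    LT 45: heading 270 -> 315
    -- iteration 2/3 --
    PD: pen down
    LT 45: heading 315 -> 0
    -- iteration 3/3 --
    PD: pen down
    LT 45: heading 0 -> 45
  ]
]
RT 180: heading 45 -> 225
FD 5.2: (8.05,-2.05) -> (4.373,-5.727) [heading=225, draw]
FD 12.7: (4.373,-5.727) -> (-4.607,-14.707) [heading=225, draw]
FD 14.6: (-4.607,-14.707) -> (-14.931,-25.031) [heading=225, draw]
Final: pos=(-14.931,-25.031), heading=225, 12 segment(s) drawn

Answer: 225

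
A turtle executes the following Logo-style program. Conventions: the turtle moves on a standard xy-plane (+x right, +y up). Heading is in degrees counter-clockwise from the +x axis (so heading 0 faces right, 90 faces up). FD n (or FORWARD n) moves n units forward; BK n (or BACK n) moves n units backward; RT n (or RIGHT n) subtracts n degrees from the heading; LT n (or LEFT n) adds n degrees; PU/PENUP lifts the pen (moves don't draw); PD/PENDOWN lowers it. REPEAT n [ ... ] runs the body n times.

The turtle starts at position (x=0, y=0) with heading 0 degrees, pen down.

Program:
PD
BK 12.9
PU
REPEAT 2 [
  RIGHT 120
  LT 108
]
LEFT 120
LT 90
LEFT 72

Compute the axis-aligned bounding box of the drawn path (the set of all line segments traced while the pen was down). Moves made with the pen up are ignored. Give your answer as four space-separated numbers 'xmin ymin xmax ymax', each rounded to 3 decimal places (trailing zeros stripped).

Answer: -12.9 0 0 0

Derivation:
Executing turtle program step by step:
Start: pos=(0,0), heading=0, pen down
PD: pen down
BK 12.9: (0,0) -> (-12.9,0) [heading=0, draw]
PU: pen up
REPEAT 2 [
  -- iteration 1/2 --
  RT 120: heading 0 -> 240
  LT 108: heading 240 -> 348
  -- iteration 2/2 --
  RT 120: heading 348 -> 228
  LT 108: heading 228 -> 336
]
LT 120: heading 336 -> 96
LT 90: heading 96 -> 186
LT 72: heading 186 -> 258
Final: pos=(-12.9,0), heading=258, 1 segment(s) drawn

Segment endpoints: x in {-12.9, 0}, y in {0}
xmin=-12.9, ymin=0, xmax=0, ymax=0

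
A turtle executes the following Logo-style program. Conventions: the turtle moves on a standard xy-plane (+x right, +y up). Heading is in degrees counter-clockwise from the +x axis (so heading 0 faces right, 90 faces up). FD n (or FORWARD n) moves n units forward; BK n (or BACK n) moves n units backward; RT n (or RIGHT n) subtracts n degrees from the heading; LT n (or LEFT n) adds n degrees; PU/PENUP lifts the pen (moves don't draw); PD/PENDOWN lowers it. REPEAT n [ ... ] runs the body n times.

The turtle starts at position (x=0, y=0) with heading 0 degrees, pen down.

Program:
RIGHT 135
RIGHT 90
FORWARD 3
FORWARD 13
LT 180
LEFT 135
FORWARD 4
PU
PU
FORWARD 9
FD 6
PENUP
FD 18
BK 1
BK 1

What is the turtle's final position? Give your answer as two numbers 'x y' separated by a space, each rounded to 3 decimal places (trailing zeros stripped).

Answer: -11.314 46.314

Derivation:
Executing turtle program step by step:
Start: pos=(0,0), heading=0, pen down
RT 135: heading 0 -> 225
RT 90: heading 225 -> 135
FD 3: (0,0) -> (-2.121,2.121) [heading=135, draw]
FD 13: (-2.121,2.121) -> (-11.314,11.314) [heading=135, draw]
LT 180: heading 135 -> 315
LT 135: heading 315 -> 90
FD 4: (-11.314,11.314) -> (-11.314,15.314) [heading=90, draw]
PU: pen up
PU: pen up
FD 9: (-11.314,15.314) -> (-11.314,24.314) [heading=90, move]
FD 6: (-11.314,24.314) -> (-11.314,30.314) [heading=90, move]
PU: pen up
FD 18: (-11.314,30.314) -> (-11.314,48.314) [heading=90, move]
BK 1: (-11.314,48.314) -> (-11.314,47.314) [heading=90, move]
BK 1: (-11.314,47.314) -> (-11.314,46.314) [heading=90, move]
Final: pos=(-11.314,46.314), heading=90, 3 segment(s) drawn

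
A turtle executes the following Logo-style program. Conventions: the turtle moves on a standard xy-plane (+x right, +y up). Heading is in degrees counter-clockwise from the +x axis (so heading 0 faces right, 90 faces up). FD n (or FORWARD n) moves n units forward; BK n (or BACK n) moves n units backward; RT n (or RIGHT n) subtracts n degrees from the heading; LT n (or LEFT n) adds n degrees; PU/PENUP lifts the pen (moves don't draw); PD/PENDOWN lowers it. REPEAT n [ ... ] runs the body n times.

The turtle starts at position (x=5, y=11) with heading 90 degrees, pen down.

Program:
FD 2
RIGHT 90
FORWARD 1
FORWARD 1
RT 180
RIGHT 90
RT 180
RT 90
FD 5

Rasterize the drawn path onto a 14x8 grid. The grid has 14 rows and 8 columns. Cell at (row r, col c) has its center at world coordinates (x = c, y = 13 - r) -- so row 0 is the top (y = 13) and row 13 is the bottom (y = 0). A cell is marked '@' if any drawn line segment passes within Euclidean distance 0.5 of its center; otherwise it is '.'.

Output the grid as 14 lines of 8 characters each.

Answer: ..@@@@@@
.....@..
.....@..
........
........
........
........
........
........
........
........
........
........
........

Derivation:
Segment 0: (5,11) -> (5,13)
Segment 1: (5,13) -> (6,13)
Segment 2: (6,13) -> (7,13)
Segment 3: (7,13) -> (2,13)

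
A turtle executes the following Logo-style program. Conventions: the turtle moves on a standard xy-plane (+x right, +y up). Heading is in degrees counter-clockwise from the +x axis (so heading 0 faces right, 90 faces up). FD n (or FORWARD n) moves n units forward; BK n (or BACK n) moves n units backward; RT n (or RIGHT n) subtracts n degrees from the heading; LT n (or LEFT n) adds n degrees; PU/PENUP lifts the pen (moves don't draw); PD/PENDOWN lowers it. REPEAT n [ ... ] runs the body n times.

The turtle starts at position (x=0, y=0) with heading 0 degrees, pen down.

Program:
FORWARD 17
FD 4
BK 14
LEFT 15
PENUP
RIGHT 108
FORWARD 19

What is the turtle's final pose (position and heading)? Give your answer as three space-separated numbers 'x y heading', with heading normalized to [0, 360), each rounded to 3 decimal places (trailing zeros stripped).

Executing turtle program step by step:
Start: pos=(0,0), heading=0, pen down
FD 17: (0,0) -> (17,0) [heading=0, draw]
FD 4: (17,0) -> (21,0) [heading=0, draw]
BK 14: (21,0) -> (7,0) [heading=0, draw]
LT 15: heading 0 -> 15
PU: pen up
RT 108: heading 15 -> 267
FD 19: (7,0) -> (6.006,-18.974) [heading=267, move]
Final: pos=(6.006,-18.974), heading=267, 3 segment(s) drawn

Answer: 6.006 -18.974 267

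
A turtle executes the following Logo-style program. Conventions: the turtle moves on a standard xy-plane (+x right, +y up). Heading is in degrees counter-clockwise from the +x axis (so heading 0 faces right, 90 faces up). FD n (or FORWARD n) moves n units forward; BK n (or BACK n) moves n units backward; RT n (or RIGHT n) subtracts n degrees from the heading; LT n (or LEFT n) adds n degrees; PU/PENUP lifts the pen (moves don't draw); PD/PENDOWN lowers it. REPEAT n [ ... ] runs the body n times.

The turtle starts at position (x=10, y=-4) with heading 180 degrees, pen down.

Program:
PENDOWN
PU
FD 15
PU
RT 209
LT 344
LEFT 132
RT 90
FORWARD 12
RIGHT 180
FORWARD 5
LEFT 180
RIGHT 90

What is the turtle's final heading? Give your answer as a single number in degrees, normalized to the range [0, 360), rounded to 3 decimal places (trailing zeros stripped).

Executing turtle program step by step:
Start: pos=(10,-4), heading=180, pen down
PD: pen down
PU: pen up
FD 15: (10,-4) -> (-5,-4) [heading=180, move]
PU: pen up
RT 209: heading 180 -> 331
LT 344: heading 331 -> 315
LT 132: heading 315 -> 87
RT 90: heading 87 -> 357
FD 12: (-5,-4) -> (6.984,-4.628) [heading=357, move]
RT 180: heading 357 -> 177
FD 5: (6.984,-4.628) -> (1.99,-4.366) [heading=177, move]
LT 180: heading 177 -> 357
RT 90: heading 357 -> 267
Final: pos=(1.99,-4.366), heading=267, 0 segment(s) drawn

Answer: 267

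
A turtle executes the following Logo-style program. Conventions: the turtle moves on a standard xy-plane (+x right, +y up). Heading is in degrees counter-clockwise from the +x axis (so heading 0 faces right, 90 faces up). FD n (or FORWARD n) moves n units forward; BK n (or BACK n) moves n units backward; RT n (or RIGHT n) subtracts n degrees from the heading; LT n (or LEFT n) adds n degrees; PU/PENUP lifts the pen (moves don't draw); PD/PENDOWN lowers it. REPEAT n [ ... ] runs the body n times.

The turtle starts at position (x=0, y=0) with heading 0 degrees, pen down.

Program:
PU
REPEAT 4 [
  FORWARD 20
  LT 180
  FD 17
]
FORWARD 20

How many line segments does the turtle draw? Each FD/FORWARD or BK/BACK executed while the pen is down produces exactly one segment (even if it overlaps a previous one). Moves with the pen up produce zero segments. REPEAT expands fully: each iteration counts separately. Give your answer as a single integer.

Answer: 0

Derivation:
Executing turtle program step by step:
Start: pos=(0,0), heading=0, pen down
PU: pen up
REPEAT 4 [
  -- iteration 1/4 --
  FD 20: (0,0) -> (20,0) [heading=0, move]
  LT 180: heading 0 -> 180
  FD 17: (20,0) -> (3,0) [heading=180, move]
  -- iteration 2/4 --
  FD 20: (3,0) -> (-17,0) [heading=180, move]
  LT 180: heading 180 -> 0
  FD 17: (-17,0) -> (0,0) [heading=0, move]
  -- iteration 3/4 --
  FD 20: (0,0) -> (20,0) [heading=0, move]
  LT 180: heading 0 -> 180
  FD 17: (20,0) -> (3,0) [heading=180, move]
  -- iteration 4/4 --
  FD 20: (3,0) -> (-17,0) [heading=180, move]
  LT 180: heading 180 -> 0
  FD 17: (-17,0) -> (0,0) [heading=0, move]
]
FD 20: (0,0) -> (20,0) [heading=0, move]
Final: pos=(20,0), heading=0, 0 segment(s) drawn
Segments drawn: 0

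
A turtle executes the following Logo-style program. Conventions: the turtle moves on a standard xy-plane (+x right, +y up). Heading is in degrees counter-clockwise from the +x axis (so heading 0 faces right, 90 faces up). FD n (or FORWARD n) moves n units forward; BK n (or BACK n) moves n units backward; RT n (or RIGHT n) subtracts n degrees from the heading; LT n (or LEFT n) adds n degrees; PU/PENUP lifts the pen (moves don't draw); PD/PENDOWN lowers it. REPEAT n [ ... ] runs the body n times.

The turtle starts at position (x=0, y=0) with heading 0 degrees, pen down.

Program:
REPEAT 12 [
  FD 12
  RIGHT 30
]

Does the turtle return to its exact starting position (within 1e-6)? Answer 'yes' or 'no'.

Answer: yes

Derivation:
Executing turtle program step by step:
Start: pos=(0,0), heading=0, pen down
REPEAT 12 [
  -- iteration 1/12 --
  FD 12: (0,0) -> (12,0) [heading=0, draw]
  RT 30: heading 0 -> 330
  -- iteration 2/12 --
  FD 12: (12,0) -> (22.392,-6) [heading=330, draw]
  RT 30: heading 330 -> 300
  -- iteration 3/12 --
  FD 12: (22.392,-6) -> (28.392,-16.392) [heading=300, draw]
  RT 30: heading 300 -> 270
  -- iteration 4/12 --
  FD 12: (28.392,-16.392) -> (28.392,-28.392) [heading=270, draw]
  RT 30: heading 270 -> 240
  -- iteration 5/12 --
  FD 12: (28.392,-28.392) -> (22.392,-38.785) [heading=240, draw]
  RT 30: heading 240 -> 210
  -- iteration 6/12 --
  FD 12: (22.392,-38.785) -> (12,-44.785) [heading=210, draw]
  RT 30: heading 210 -> 180
  -- iteration 7/12 --
  FD 12: (12,-44.785) -> (0,-44.785) [heading=180, draw]
  RT 30: heading 180 -> 150
  -- iteration 8/12 --
  FD 12: (0,-44.785) -> (-10.392,-38.785) [heading=150, draw]
  RT 30: heading 150 -> 120
  -- iteration 9/12 --
  FD 12: (-10.392,-38.785) -> (-16.392,-28.392) [heading=120, draw]
  RT 30: heading 120 -> 90
  -- iteration 10/12 --
  FD 12: (-16.392,-28.392) -> (-16.392,-16.392) [heading=90, draw]
  RT 30: heading 90 -> 60
  -- iteration 11/12 --
  FD 12: (-16.392,-16.392) -> (-10.392,-6) [heading=60, draw]
  RT 30: heading 60 -> 30
  -- iteration 12/12 --
  FD 12: (-10.392,-6) -> (0,0) [heading=30, draw]
  RT 30: heading 30 -> 0
]
Final: pos=(0,0), heading=0, 12 segment(s) drawn

Start position: (0, 0)
Final position: (0, 0)
Distance = 0; < 1e-6 -> CLOSED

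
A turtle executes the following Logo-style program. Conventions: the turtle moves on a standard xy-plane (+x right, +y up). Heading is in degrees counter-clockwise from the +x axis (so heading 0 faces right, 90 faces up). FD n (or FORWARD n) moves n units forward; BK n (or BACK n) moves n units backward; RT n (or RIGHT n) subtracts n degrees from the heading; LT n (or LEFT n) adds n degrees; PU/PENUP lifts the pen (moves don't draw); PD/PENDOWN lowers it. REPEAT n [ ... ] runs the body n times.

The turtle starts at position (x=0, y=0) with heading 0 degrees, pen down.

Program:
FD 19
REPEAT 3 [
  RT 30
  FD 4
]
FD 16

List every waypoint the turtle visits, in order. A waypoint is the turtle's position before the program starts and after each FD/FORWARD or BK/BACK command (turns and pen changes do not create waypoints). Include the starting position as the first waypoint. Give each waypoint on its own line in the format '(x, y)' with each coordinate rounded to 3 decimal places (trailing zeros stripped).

Answer: (0, 0)
(19, 0)
(22.464, -2)
(24.464, -5.464)
(24.464, -9.464)
(24.464, -25.464)

Derivation:
Executing turtle program step by step:
Start: pos=(0,0), heading=0, pen down
FD 19: (0,0) -> (19,0) [heading=0, draw]
REPEAT 3 [
  -- iteration 1/3 --
  RT 30: heading 0 -> 330
  FD 4: (19,0) -> (22.464,-2) [heading=330, draw]
  -- iteration 2/3 --
  RT 30: heading 330 -> 300
  FD 4: (22.464,-2) -> (24.464,-5.464) [heading=300, draw]
  -- iteration 3/3 --
  RT 30: heading 300 -> 270
  FD 4: (24.464,-5.464) -> (24.464,-9.464) [heading=270, draw]
]
FD 16: (24.464,-9.464) -> (24.464,-25.464) [heading=270, draw]
Final: pos=(24.464,-25.464), heading=270, 5 segment(s) drawn
Waypoints (6 total):
(0, 0)
(19, 0)
(22.464, -2)
(24.464, -5.464)
(24.464, -9.464)
(24.464, -25.464)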